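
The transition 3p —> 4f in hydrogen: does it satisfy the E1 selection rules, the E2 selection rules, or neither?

E2

Δl = 3 − 1 = +2; l_i + l_f = 4.
E1 (Δl = ±1): not satisfied.
E2 (Δl = 0,±2, l_i+l_f ≥ 2): satisfied.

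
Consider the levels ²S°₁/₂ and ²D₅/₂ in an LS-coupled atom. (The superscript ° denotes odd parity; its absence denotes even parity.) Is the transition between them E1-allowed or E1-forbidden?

Initial level: S=1/2, L=0, J=1/2, parity odd. Final level: S=1/2, L=2, J=5/2, parity even.
Parity must change: odd → even — passes.
ΔS = 0: S: 1/2 → 1/2 — passes.
ΔL = 0, ±1 (not L=0↔0): L: 0 → 2, ΔL = +2 — fails.
ΔJ = 0, ±1 (not J=0↔0): J: 1/2 → 5/2, ΔJ = +2 — fails.
Rule(s) violated: ΔL, ΔJ.

forbidden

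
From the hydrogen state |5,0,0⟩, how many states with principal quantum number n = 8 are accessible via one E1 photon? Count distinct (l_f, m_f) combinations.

3

E1 requires Δl = ±1, so l_f ∈ {-1, 1}; with 0 ≤ l_f ≤ n_f−1 = 7, the allowed l_f values are {1}.
For l_f = 1: m_f ∈ {m_i−1, m_i, m_i+1} ∩ [−1, 1] = {-1, 0, 1} → 3 states.
Total: 3.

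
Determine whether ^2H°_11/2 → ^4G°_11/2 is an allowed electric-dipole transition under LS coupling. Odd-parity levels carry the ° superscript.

Reading off the term symbols: S 1/2→3/2, L 5→4, J 11/2→11/2, parity odd→odd.
ΔL = 0, ±1 (not L=0↔0): L: 5 → 4, ΔL = -1 — ✓.
Parity must change: odd → odd — ✗.
ΔS = 0: S: 1/2 → 3/2 — ✗.
ΔJ = 0, ±1 (not J=0↔0): J: 11/2 → 11/2, ΔJ = +0 — ✓.
Rule(s) violated: parity, ΔS.

forbidden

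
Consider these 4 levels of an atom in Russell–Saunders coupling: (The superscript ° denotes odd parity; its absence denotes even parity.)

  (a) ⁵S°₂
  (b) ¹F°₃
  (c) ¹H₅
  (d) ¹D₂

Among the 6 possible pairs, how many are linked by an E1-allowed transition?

1

(a)–(b): forbidden (parity, ΔS, ΔL).
(a)–(c): forbidden (ΔS, ΔL, ΔJ).
(a)–(d): forbidden (ΔS, ΔL).
(b)–(c): forbidden (ΔL, ΔJ).
(b)–(d): allowed.
(c)–(d): forbidden (parity, ΔL, ΔJ).
Allowed pairs: 1 of 6.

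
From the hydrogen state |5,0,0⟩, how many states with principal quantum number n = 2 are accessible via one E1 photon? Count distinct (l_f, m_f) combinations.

E1 requires Δl = ±1, so l_f ∈ {-1, 1}; with 0 ≤ l_f ≤ n_f−1 = 1, the allowed l_f values are {1}.
For l_f = 1: m_f ∈ {m_i−1, m_i, m_i+1} ∩ [−1, 1] = {-1, 0, 1} → 3 states.
Total: 3.

3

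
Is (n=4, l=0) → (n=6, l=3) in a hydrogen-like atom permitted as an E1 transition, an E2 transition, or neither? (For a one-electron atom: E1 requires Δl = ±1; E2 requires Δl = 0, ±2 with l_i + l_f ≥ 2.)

neither

Δl = 3 − 0 = +3; l_i + l_f = 3.
E1 (Δl = ±1): not satisfied.
E2 (Δl = 0,±2, l_i+l_f ≥ 2): not satisfied.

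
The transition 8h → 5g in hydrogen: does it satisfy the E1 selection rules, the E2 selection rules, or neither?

Δl = 4 − 5 = -1; l_i + l_f = 9.
E1 (Δl = ±1): satisfied.
E2 (Δl = 0,±2, l_i+l_f ≥ 2): not satisfied.

E1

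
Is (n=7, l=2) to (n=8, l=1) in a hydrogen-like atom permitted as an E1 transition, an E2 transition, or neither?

Δl = 1 − 2 = -1; l_i + l_f = 3.
E1 (Δl = ±1): satisfied.
E2 (Δl = 0,±2, l_i+l_f ≥ 2): not satisfied.

E1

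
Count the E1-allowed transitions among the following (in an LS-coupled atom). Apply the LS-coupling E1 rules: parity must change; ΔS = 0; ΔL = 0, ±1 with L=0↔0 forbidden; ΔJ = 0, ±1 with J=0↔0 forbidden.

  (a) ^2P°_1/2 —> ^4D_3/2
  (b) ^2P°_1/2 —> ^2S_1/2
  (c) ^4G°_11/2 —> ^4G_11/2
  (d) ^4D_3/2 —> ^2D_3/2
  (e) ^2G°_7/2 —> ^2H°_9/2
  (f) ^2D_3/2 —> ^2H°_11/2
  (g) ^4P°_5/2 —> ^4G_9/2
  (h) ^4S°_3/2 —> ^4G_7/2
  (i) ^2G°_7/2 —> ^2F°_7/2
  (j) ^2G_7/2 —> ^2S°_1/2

(a) forbidden (ΔS fails)
(b) allowed
(c) allowed
(d) forbidden (parity, ΔS fail)
(e) forbidden (parity fails)
(f) forbidden (ΔL, ΔJ fail)
(g) forbidden (ΔL, ΔJ fail)
(h) forbidden (ΔL, ΔJ fail)
(i) forbidden (parity fails)
(j) forbidden (ΔL, ΔJ fail)
Total allowed: 2 of 10.

2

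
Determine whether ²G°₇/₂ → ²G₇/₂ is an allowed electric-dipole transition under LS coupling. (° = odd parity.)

allowed

ΔJ = 0, ±1 (not J=0↔0): J: 7/2 → 7/2, ΔJ = +0 — satisfied.
Parity must change: odd → even — satisfied.
ΔS = 0: S: 1/2 → 1/2 — satisfied.
ΔL = 0, ±1 (not L=0↔0): L: 4 → 4, ΔL = +0 — satisfied.
All four E1 rules are satisfied.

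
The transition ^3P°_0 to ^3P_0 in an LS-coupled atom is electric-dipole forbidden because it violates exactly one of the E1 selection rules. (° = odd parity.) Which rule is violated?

Reading off the term symbols: S 1→1, L 1→1, J 0→0, parity odd→even.
ΔL = 0, ±1 (not L=0↔0): L: 1 → 1, ΔL = +0 — ok.
Parity must change: odd → even — ok.
ΔS = 0: S: 1 → 1 — ok.
ΔJ = 0, ±1 (not J=0↔0): J: 0 → 0, ΔJ = +0 — fails.

the J=0 ↔ J=0 exclusion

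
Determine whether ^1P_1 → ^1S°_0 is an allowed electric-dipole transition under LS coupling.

Reading off the term symbols: S 0→0, L 1→0, J 1→0, parity even→odd.
Parity must change: even → odd — ✓.
ΔS = 0: S: 0 → 0 — ✓.
ΔL = 0, ±1 (not L=0↔0): L: 1 → 0, ΔL = -1 — ✓.
ΔJ = 0, ±1 (not J=0↔0): J: 1 → 0, ΔJ = -1 — ✓.
All four E1 rules are satisfied.

allowed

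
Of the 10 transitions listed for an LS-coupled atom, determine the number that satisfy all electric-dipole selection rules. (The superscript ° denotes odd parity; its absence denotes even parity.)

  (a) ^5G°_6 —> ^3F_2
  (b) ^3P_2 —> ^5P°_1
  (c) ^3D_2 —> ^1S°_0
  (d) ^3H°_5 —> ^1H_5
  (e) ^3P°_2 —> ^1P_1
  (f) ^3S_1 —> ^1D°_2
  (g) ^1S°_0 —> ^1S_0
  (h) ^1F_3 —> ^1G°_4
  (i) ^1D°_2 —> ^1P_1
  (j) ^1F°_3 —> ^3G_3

(a) forbidden (ΔS, ΔJ fail)
(b) forbidden (ΔS fails)
(c) forbidden (ΔS, ΔL, ΔJ fail)
(d) forbidden (ΔS fails)
(e) forbidden (ΔS fails)
(f) forbidden (ΔS, ΔL fail)
(g) forbidden (ΔL, ΔJ fail)
(h) allowed
(i) allowed
(j) forbidden (ΔS fails)
Total allowed: 2 of 10.

2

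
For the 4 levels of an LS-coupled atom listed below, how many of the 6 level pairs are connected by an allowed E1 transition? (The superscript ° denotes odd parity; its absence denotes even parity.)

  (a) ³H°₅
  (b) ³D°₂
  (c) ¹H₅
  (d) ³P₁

1

(a)–(b): forbidden (parity, ΔL, ΔJ).
(a)–(c): forbidden (ΔS).
(a)–(d): forbidden (ΔL, ΔJ).
(b)–(c): forbidden (ΔS, ΔL, ΔJ).
(b)–(d): allowed.
(c)–(d): forbidden (parity, ΔS, ΔL, ΔJ).
Allowed pairs: 1 of 6.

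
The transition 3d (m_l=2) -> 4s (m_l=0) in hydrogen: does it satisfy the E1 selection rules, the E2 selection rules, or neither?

E2

Δl = 0 − 2 = -2; l_i + l_f = 2.
Δm_l = -2.
E1 (Δl = ±1, |Δm_l| ≤ 1): not satisfied.
E2 (Δl = 0,±2, l_i+l_f ≥ 2, |Δm_l| ≤ 2): satisfied.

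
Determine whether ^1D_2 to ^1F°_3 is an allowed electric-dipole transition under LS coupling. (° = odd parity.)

allowed

Reading off the term symbols: S 0→0, L 2→3, J 2→3, parity even→odd.
Parity must change: even → odd — satisfied.
ΔS = 0: S: 0 → 0 — satisfied.
ΔL = 0, ±1 (not L=0↔0): L: 2 → 3, ΔL = +1 — satisfied.
ΔJ = 0, ±1 (not J=0↔0): J: 2 → 3, ΔJ = +1 — satisfied.
All four E1 rules are satisfied.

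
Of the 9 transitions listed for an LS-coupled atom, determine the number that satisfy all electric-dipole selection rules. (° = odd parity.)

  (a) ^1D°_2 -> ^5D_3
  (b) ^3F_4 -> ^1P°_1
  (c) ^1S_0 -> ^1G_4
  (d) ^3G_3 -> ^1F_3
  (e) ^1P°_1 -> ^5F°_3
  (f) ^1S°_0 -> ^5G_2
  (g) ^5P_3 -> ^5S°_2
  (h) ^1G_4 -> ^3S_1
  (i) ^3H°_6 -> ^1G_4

(a) forbidden (ΔS fails)
(b) forbidden (ΔS, ΔL, ΔJ fail)
(c) forbidden (parity, ΔL, ΔJ fail)
(d) forbidden (parity, ΔS fail)
(e) forbidden (parity, ΔS, ΔL, ΔJ fail)
(f) forbidden (ΔS, ΔL, ΔJ fail)
(g) allowed
(h) forbidden (parity, ΔS, ΔL, ΔJ fail)
(i) forbidden (ΔS, ΔJ fail)
Total allowed: 1 of 9.

1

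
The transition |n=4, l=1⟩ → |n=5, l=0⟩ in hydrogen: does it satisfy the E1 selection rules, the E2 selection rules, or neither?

Δl = 0 − 1 = -1; l_i + l_f = 1.
E1 (Δl = ±1): satisfied.
E2 (Δl = 0,±2, l_i+l_f ≥ 2): not satisfied.

E1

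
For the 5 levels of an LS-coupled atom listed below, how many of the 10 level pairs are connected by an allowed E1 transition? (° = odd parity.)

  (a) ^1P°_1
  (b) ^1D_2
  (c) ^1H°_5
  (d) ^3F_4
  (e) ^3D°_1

(a)–(b): allowed.
(a)–(c): forbidden (parity, ΔL, ΔJ).
(a)–(d): forbidden (ΔS, ΔL, ΔJ).
(a)–(e): forbidden (parity, ΔS).
(b)–(c): forbidden (ΔL, ΔJ).
(b)–(d): forbidden (parity, ΔS, ΔJ).
(b)–(e): forbidden (ΔS).
(c)–(d): forbidden (ΔS, ΔL).
(c)–(e): forbidden (parity, ΔS, ΔL, ΔJ).
(d)–(e): forbidden (ΔJ).
Allowed pairs: 1 of 10.

1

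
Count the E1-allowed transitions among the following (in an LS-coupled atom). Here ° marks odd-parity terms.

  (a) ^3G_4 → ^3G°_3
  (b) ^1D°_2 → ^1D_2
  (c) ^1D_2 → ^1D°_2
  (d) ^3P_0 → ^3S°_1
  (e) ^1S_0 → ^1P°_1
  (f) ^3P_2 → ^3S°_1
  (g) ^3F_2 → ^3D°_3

(a) allowed
(b) allowed
(c) allowed
(d) allowed
(e) allowed
(f) allowed
(g) allowed
Total allowed: 7 of 7.

7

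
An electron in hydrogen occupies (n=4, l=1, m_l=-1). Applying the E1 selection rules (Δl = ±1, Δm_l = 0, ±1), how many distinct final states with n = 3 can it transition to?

4

E1 requires Δl = ±1, so l_f ∈ {0, 2}; with 0 ≤ l_f ≤ n_f−1 = 2, the allowed l_f values are {0, 2}.
For l_f = 0: m_f ∈ {m_i−1, m_i, m_i+1} ∩ [−0, 0] = {0} → 1 state.
For l_f = 2: m_f ∈ {m_i−1, m_i, m_i+1} ∩ [−2, 2] = {-2, -1, 0} → 3 states.
Total: 4.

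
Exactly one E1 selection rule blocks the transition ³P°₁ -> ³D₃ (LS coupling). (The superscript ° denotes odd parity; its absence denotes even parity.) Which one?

the ΔJ = 0, ±1 rule

Initial level: S=1, L=1, J=1, parity odd. Final level: S=1, L=2, J=3, parity even.
Parity must change: odd → even — passes.
ΔL = 0, ±1 (not L=0↔0): L: 1 → 2, ΔL = +1 — passes.
ΔJ = 0, ±1 (not J=0↔0): J: 1 → 3, ΔJ = +2 — fails.
ΔS = 0: S: 1 → 1 — passes.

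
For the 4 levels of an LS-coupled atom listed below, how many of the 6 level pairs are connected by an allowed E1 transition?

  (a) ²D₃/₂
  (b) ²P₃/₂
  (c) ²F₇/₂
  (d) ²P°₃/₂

(a)–(b): forbidden (parity).
(a)–(c): forbidden (parity, ΔJ).
(a)–(d): allowed.
(b)–(c): forbidden (parity, ΔL, ΔJ).
(b)–(d): allowed.
(c)–(d): forbidden (ΔL, ΔJ).
Allowed pairs: 2 of 6.

2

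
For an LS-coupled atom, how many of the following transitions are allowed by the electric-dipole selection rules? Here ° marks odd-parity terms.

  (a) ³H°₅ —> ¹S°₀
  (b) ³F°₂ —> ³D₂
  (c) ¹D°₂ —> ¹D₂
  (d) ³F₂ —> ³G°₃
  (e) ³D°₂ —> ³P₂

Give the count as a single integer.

(a) forbidden (parity, ΔS, ΔL, ΔJ fail)
(b) allowed
(c) allowed
(d) allowed
(e) allowed
Total allowed: 4 of 5.

4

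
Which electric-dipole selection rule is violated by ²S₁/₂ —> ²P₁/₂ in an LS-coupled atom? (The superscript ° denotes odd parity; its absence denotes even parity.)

Initial level: S=1/2, L=0, J=1/2, parity even. Final level: S=1/2, L=1, J=1/2, parity even.
Parity must change: even → even — fails.
ΔS = 0: S: 1/2 → 1/2 — passes.
ΔL = 0, ±1 (not L=0↔0): L: 0 → 1, ΔL = +1 — passes.
ΔJ = 0, ±1 (not J=0↔0): J: 1/2 → 1/2, ΔJ = +0 — passes.

parity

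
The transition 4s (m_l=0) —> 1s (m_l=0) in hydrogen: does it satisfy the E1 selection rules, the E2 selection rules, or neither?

Δl = 0 − 0 = +0; l_i + l_f = 0.
Δm_l = +0.
E1 (Δl = ±1, |Δm_l| ≤ 1): not satisfied.
E2 (Δl = 0,±2, l_i+l_f ≥ 2, |Δm_l| ≤ 2): not satisfied.

neither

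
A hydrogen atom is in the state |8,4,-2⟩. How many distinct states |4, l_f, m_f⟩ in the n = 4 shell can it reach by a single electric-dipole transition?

E1 requires Δl = ±1, so l_f ∈ {3, 5}; with 0 ≤ l_f ≤ n_f−1 = 3, the allowed l_f values are {3}.
For l_f = 3: m_f ∈ {m_i−1, m_i, m_i+1} ∩ [−3, 3] = {-3, -2, -1} → 3 states.
Total: 3.

3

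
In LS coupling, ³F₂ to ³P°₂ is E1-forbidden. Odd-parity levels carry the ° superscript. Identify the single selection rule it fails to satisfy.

Initial level: S=1, L=3, J=2, parity even. Final level: S=1, L=1, J=2, parity odd.
Parity must change: even → odd — ✓.
ΔS = 0: S: 1 → 1 — ✓.
ΔL = 0, ±1 (not L=0↔0): L: 3 → 1, ΔL = -2 — ✗.
ΔJ = 0, ±1 (not J=0↔0): J: 2 → 2, ΔJ = +0 — ✓.

the ΔL = 0, ±1 rule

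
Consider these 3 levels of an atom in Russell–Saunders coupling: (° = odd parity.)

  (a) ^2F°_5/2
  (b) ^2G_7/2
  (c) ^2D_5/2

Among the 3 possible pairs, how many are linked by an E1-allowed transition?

(a)–(b): allowed.
(a)–(c): allowed.
(b)–(c): forbidden (parity, ΔL).
Allowed pairs: 2 of 3.

2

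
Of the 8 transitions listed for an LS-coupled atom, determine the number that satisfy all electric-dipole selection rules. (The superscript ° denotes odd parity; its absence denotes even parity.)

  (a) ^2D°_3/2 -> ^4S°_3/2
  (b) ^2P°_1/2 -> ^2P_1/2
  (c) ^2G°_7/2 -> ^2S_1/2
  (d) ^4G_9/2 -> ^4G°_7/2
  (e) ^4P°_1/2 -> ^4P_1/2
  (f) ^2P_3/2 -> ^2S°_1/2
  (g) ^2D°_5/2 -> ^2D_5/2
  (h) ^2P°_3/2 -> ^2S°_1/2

(a) forbidden (parity, ΔS, ΔL fail)
(b) allowed
(c) forbidden (ΔL, ΔJ fail)
(d) allowed
(e) allowed
(f) allowed
(g) allowed
(h) forbidden (parity fails)
Total allowed: 5 of 8.

5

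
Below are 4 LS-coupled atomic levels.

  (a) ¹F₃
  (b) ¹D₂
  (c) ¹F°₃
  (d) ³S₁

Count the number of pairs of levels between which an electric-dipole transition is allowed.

2

(a)–(b): forbidden (parity).
(a)–(c): allowed.
(a)–(d): forbidden (parity, ΔS, ΔL, ΔJ).
(b)–(c): allowed.
(b)–(d): forbidden (parity, ΔS, ΔL).
(c)–(d): forbidden (ΔS, ΔL, ΔJ).
Allowed pairs: 2 of 6.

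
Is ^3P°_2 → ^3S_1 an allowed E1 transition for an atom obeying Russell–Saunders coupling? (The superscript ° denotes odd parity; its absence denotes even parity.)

allowed

Initial level: S=1, L=1, J=2, parity odd. Final level: S=1, L=0, J=1, parity even.
Parity must change: odd → even — satisfied.
ΔS = 0: S: 1 → 1 — satisfied.
ΔL = 0, ±1 (not L=0↔0): L: 1 → 0, ΔL = -1 — satisfied.
ΔJ = 0, ±1 (not J=0↔0): J: 2 → 1, ΔJ = -1 — satisfied.
All four E1 rules are satisfied.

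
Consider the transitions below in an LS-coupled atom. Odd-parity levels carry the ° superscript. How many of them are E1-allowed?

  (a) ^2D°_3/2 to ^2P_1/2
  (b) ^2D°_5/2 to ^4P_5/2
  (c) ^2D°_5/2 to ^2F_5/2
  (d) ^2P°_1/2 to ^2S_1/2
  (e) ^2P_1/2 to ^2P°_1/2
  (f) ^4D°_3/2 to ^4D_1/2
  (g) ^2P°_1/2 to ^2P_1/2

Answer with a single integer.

(a) allowed
(b) forbidden (ΔS fails)
(c) allowed
(d) allowed
(e) allowed
(f) allowed
(g) allowed
Total allowed: 6 of 7.

6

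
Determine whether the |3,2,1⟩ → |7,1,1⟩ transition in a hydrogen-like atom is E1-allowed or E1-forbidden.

Initial l = 2, final l = 1, so Δl = -1. E1 requires Δl = ±1: satisfied.
Δm_l = 1 − (1) = +0. E1 requires Δm_l = 0, ±1: satisfied.
All E1 selection rules are satisfied.

allowed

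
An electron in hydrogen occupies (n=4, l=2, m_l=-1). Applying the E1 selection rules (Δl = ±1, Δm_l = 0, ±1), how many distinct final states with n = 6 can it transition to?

E1 requires Δl = ±1, so l_f ∈ {1, 3}; with 0 ≤ l_f ≤ n_f−1 = 5, the allowed l_f values are {1, 3}.
For l_f = 1: m_f ∈ {m_i−1, m_i, m_i+1} ∩ [−1, 1] = {-1, 0} → 2 states.
For l_f = 3: m_f ∈ {m_i−1, m_i, m_i+1} ∩ [−3, 3] = {-2, -1, 0} → 3 states.
Total: 5.

5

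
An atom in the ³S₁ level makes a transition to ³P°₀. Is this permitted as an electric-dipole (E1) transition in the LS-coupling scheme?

Reading off the term symbols: S 1→1, L 0→1, J 1→0, parity even→odd.
Parity must change: even → odd — passes.
ΔS = 0: S: 1 → 1 — passes.
ΔL = 0, ±1 (not L=0↔0): L: 0 → 1, ΔL = +1 — passes.
ΔJ = 0, ±1 (not J=0↔0): J: 1 → 0, ΔJ = -1 — passes.
All four E1 rules are satisfied.

allowed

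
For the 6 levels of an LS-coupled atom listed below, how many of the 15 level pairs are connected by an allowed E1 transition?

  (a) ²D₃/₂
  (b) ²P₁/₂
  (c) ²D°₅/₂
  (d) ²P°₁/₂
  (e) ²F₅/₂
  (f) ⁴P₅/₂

4

(a)–(b): forbidden (parity).
(a)–(c): allowed.
(a)–(d): allowed.
(a)–(e): forbidden (parity).
(a)–(f): forbidden (parity, ΔS).
(b)–(c): forbidden (ΔJ).
(b)–(d): allowed.
(b)–(e): forbidden (parity, ΔL, ΔJ).
(b)–(f): forbidden (parity, ΔS, ΔJ).
(c)–(d): forbidden (parity, ΔJ).
(c)–(e): allowed.
(c)–(f): forbidden (ΔS).
(d)–(e): forbidden (ΔL, ΔJ).
(d)–(f): forbidden (ΔS, ΔJ).
(e)–(f): forbidden (parity, ΔS, ΔL).
Allowed pairs: 4 of 15.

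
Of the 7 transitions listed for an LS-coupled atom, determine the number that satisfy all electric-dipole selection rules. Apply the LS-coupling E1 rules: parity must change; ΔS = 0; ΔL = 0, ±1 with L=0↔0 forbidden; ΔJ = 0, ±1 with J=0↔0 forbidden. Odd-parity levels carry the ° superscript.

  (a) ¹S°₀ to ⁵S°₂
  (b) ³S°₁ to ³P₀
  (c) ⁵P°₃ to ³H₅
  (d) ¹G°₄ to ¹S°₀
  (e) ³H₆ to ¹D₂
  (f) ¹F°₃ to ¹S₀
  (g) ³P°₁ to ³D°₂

1

(a) forbidden (parity, ΔS, ΔL, ΔJ fail)
(b) allowed
(c) forbidden (ΔS, ΔL, ΔJ fail)
(d) forbidden (parity, ΔL, ΔJ fail)
(e) forbidden (parity, ΔS, ΔL, ΔJ fail)
(f) forbidden (ΔL, ΔJ fail)
(g) forbidden (parity fails)
Total allowed: 1 of 7.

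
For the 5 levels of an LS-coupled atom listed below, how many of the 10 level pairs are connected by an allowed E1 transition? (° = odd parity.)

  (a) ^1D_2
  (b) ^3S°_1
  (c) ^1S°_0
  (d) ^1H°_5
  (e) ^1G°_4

(a)–(b): forbidden (ΔS, ΔL).
(a)–(c): forbidden (ΔL, ΔJ).
(a)–(d): forbidden (ΔL, ΔJ).
(a)–(e): forbidden (ΔL, ΔJ).
(b)–(c): forbidden (parity, ΔS, ΔL).
(b)–(d): forbidden (parity, ΔS, ΔL, ΔJ).
(b)–(e): forbidden (parity, ΔS, ΔL, ΔJ).
(c)–(d): forbidden (parity, ΔL, ΔJ).
(c)–(e): forbidden (parity, ΔL, ΔJ).
(d)–(e): forbidden (parity).
Allowed pairs: 0 of 10.

0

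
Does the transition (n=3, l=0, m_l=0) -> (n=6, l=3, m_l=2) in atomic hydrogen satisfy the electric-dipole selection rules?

forbidden

l: 0 → 3 (Δl = +3). Δl = ±1 violated.
Δm_l = 2 − (0) = +2. E1 requires Δm_l = 0, ±1: violated.
The transition is electric-dipole forbidden.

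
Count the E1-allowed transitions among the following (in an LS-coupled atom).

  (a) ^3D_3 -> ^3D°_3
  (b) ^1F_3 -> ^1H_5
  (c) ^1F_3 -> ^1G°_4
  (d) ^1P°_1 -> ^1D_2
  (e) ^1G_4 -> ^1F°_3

4

(a) allowed
(b) forbidden (parity, ΔL, ΔJ fail)
(c) allowed
(d) allowed
(e) allowed
Total allowed: 4 of 5.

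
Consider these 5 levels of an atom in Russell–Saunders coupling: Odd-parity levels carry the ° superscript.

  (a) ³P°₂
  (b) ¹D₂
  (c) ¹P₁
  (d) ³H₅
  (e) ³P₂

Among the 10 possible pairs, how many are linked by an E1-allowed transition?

(a)–(b): forbidden (ΔS).
(a)–(c): forbidden (ΔS).
(a)–(d): forbidden (ΔL, ΔJ).
(a)–(e): allowed.
(b)–(c): forbidden (parity).
(b)–(d): forbidden (parity, ΔS, ΔL, ΔJ).
(b)–(e): forbidden (parity, ΔS).
(c)–(d): forbidden (parity, ΔS, ΔL, ΔJ).
(c)–(e): forbidden (parity, ΔS).
(d)–(e): forbidden (parity, ΔL, ΔJ).
Allowed pairs: 1 of 10.

1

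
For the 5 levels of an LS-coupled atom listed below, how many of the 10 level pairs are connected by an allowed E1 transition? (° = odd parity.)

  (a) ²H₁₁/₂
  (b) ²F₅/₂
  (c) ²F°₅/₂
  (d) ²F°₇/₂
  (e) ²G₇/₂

4

(a)–(b): forbidden (parity, ΔL, ΔJ).
(a)–(c): forbidden (ΔL, ΔJ).
(a)–(d): forbidden (ΔL, ΔJ).
(a)–(e): forbidden (parity, ΔJ).
(b)–(c): allowed.
(b)–(d): allowed.
(b)–(e): forbidden (parity).
(c)–(d): forbidden (parity).
(c)–(e): allowed.
(d)–(e): allowed.
Allowed pairs: 4 of 10.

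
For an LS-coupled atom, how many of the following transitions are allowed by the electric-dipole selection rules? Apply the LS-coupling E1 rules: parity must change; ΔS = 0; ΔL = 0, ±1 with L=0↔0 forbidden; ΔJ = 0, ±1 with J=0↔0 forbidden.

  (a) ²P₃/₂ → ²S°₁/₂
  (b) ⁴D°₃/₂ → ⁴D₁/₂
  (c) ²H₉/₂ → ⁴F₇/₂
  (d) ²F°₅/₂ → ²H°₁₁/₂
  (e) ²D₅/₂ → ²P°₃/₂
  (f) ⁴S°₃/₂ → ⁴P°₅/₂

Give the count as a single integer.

(a) allowed
(b) allowed
(c) forbidden (parity, ΔS, ΔL fail)
(d) forbidden (parity, ΔL, ΔJ fail)
(e) allowed
(f) forbidden (parity fails)
Total allowed: 3 of 6.

3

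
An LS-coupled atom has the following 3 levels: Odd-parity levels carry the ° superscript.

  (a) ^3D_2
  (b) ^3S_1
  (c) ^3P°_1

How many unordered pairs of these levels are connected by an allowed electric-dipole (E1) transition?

2

(a)–(b): forbidden (parity, ΔL).
(a)–(c): allowed.
(b)–(c): allowed.
Allowed pairs: 2 of 3.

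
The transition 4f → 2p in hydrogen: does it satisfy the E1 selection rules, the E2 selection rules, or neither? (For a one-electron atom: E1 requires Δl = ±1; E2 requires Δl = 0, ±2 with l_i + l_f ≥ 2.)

E2

Δl = 1 − 3 = -2; l_i + l_f = 4.
E1 (Δl = ±1): not satisfied.
E2 (Δl = 0,±2, l_i+l_f ≥ 2): satisfied.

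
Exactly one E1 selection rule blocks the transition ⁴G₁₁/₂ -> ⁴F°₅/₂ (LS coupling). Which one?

Initial level: S=3/2, L=4, J=11/2, parity even. Final level: S=3/2, L=3, J=5/2, parity odd.
Parity must change: even → odd — ok.
ΔJ = 0, ±1 (not J=0↔0): J: 11/2 → 5/2, ΔJ = -3 — fails.
ΔS = 0: S: 3/2 → 3/2 — ok.
ΔL = 0, ±1 (not L=0↔0): L: 4 → 3, ΔL = -1 — ok.

the ΔJ = 0, ±1 rule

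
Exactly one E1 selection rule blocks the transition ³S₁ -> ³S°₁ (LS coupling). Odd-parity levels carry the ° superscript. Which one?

the L=0 ↔ L=0 exclusion

Reading off the term symbols: S 1→1, L 0→0, J 1→1, parity even→odd.
ΔS = 0: S: 1 → 1 — satisfied.
ΔJ = 0, ±1 (not J=0↔0): J: 1 → 1, ΔJ = +0 — satisfied.
Parity must change: even → odd — satisfied.
ΔL = 0, ±1 (not L=0↔0): L: 0 → 0, ΔL = +0 — violated.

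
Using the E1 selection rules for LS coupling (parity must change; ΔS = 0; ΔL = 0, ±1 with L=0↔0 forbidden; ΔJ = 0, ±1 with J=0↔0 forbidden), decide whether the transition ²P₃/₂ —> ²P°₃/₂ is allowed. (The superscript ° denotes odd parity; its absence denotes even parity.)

Initial level: S=1/2, L=1, J=3/2, parity even. Final level: S=1/2, L=1, J=3/2, parity odd.
Parity must change: even → odd — passes.
ΔS = 0: S: 1/2 → 1/2 — passes.
ΔL = 0, ±1 (not L=0↔0): L: 1 → 1, ΔL = +0 — passes.
ΔJ = 0, ±1 (not J=0↔0): J: 3/2 → 3/2, ΔJ = +0 — passes.
All four E1 rules are satisfied.

allowed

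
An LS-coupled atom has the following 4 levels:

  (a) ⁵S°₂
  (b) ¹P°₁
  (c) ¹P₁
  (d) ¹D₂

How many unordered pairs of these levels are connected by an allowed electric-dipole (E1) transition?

(a)–(b): forbidden (parity, ΔS).
(a)–(c): forbidden (ΔS).
(a)–(d): forbidden (ΔS, ΔL).
(b)–(c): allowed.
(b)–(d): allowed.
(c)–(d): forbidden (parity).
Allowed pairs: 2 of 6.

2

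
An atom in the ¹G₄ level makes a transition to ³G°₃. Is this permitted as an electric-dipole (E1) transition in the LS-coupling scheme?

forbidden

Reading off the term symbols: S 0→1, L 4→4, J 4→3, parity even→odd.
Parity must change: even → odd — ok.
ΔS = 0: S: 0 → 1 — fails.
ΔL = 0, ±1 (not L=0↔0): L: 4 → 4, ΔL = +0 — ok.
ΔJ = 0, ±1 (not J=0↔0): J: 4 → 3, ΔJ = -1 — ok.
Rule(s) violated: ΔS.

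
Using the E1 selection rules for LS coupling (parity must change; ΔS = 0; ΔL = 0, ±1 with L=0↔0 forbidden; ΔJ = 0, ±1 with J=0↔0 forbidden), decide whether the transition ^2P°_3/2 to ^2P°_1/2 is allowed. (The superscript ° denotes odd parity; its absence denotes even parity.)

Reading off the term symbols: S 1/2→1/2, L 1→1, J 3/2→1/2, parity odd→odd.
Parity must change: odd → odd — violated.
ΔS = 0: S: 1/2 → 1/2 — satisfied.
ΔL = 0, ±1 (not L=0↔0): L: 1 → 1, ΔL = +0 — satisfied.
ΔJ = 0, ±1 (not J=0↔0): J: 3/2 → 1/2, ΔJ = -1 — satisfied.
Rule(s) violated: parity.

forbidden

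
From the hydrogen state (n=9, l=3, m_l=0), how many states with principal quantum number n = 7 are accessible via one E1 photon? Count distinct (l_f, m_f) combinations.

E1 requires Δl = ±1, so l_f ∈ {2, 4}; with 0 ≤ l_f ≤ n_f−1 = 6, the allowed l_f values are {2, 4}.
For l_f = 2: m_f ∈ {m_i−1, m_i, m_i+1} ∩ [−2, 2] = {-1, 0, 1} → 3 states.
For l_f = 4: m_f ∈ {m_i−1, m_i, m_i+1} ∩ [−4, 4] = {-1, 0, 1} → 3 states.
Total: 6.

6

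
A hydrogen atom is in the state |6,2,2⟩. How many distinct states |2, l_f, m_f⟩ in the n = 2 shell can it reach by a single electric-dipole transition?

1

E1 requires Δl = ±1, so l_f ∈ {1, 3}; with 0 ≤ l_f ≤ n_f−1 = 1, the allowed l_f values are {1}.
For l_f = 1: m_f ∈ {m_i−1, m_i, m_i+1} ∩ [−1, 1] = {1} → 1 state.
Total: 1.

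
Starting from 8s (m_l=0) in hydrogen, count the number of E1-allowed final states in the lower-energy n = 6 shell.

3

E1 requires Δl = ±1, so l_f ∈ {-1, 1}; with 0 ≤ l_f ≤ n_f−1 = 5, the allowed l_f values are {1}.
For l_f = 1: m_f ∈ {m_i−1, m_i, m_i+1} ∩ [−1, 1] = {-1, 0, 1} → 3 states.
Total: 3.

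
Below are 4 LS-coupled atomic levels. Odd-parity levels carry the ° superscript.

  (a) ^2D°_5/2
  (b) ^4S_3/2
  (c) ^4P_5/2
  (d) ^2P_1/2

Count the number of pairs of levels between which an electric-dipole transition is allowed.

0

(a)–(b): forbidden (ΔS, ΔL).
(a)–(c): forbidden (ΔS).
(a)–(d): forbidden (ΔJ).
(b)–(c): forbidden (parity).
(b)–(d): forbidden (parity, ΔS).
(c)–(d): forbidden (parity, ΔS, ΔJ).
Allowed pairs: 0 of 6.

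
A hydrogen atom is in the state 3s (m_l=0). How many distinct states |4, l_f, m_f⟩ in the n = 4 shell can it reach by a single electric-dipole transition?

3

E1 requires Δl = ±1, so l_f ∈ {-1, 1}; with 0 ≤ l_f ≤ n_f−1 = 3, the allowed l_f values are {1}.
For l_f = 1: m_f ∈ {m_i−1, m_i, m_i+1} ∩ [−1, 1] = {-1, 0, 1} → 3 states.
Total: 3.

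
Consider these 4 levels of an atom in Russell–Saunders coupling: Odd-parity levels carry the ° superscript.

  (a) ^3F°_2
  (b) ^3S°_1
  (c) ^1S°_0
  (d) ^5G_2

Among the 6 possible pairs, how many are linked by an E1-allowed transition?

0

(a)–(b): forbidden (parity, ΔL).
(a)–(c): forbidden (parity, ΔS, ΔL, ΔJ).
(a)–(d): forbidden (ΔS).
(b)–(c): forbidden (parity, ΔS, ΔL).
(b)–(d): forbidden (ΔS, ΔL).
(c)–(d): forbidden (ΔS, ΔL, ΔJ).
Allowed pairs: 0 of 6.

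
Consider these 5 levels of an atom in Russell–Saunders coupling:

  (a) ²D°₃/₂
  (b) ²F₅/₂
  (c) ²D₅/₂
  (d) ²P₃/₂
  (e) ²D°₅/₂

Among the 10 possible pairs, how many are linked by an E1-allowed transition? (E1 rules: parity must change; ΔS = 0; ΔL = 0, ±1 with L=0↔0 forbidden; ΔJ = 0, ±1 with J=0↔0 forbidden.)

6

(a)–(b): allowed.
(a)–(c): allowed.
(a)–(d): allowed.
(a)–(e): forbidden (parity).
(b)–(c): forbidden (parity).
(b)–(d): forbidden (parity, ΔL).
(b)–(e): allowed.
(c)–(d): forbidden (parity).
(c)–(e): allowed.
(d)–(e): allowed.
Allowed pairs: 6 of 10.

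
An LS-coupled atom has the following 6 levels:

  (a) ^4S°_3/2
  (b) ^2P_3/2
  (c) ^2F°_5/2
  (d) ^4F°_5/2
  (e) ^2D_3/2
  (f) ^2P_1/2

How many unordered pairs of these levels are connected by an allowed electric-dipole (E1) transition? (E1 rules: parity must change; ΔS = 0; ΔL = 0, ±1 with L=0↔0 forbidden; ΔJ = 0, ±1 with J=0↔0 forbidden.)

(a)–(b): forbidden (ΔS).
(a)–(c): forbidden (parity, ΔS, ΔL).
(a)–(d): forbidden (parity, ΔL).
(a)–(e): forbidden (ΔS, ΔL).
(a)–(f): forbidden (ΔS).
(b)–(c): forbidden (ΔL).
(b)–(d): forbidden (ΔS, ΔL).
(b)–(e): forbidden (parity).
(b)–(f): forbidden (parity).
(c)–(d): forbidden (parity, ΔS).
(c)–(e): allowed.
(c)–(f): forbidden (ΔL, ΔJ).
(d)–(e): forbidden (ΔS).
(d)–(f): forbidden (ΔS, ΔL, ΔJ).
(e)–(f): forbidden (parity).
Allowed pairs: 1 of 15.

1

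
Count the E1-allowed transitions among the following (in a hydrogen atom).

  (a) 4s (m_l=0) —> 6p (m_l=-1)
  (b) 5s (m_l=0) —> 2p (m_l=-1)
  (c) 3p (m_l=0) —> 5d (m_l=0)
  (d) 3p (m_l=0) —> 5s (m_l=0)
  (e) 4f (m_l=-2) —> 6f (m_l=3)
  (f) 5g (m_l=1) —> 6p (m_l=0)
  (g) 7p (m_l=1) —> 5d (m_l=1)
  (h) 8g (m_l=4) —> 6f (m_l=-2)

(a) allowed
(b) allowed
(c) allowed
(d) allowed
(e) forbidden — Δl = +0 (E1 requires Δl = ±1); Δm_l = +5 (E1 requires Δm_l = 0, ±1)
(f) forbidden — Δl = -3 (E1 requires Δl = ±1)
(g) allowed
(h) forbidden — Δm_l = -6 (E1 requires Δm_l = 0, ±1)
Total allowed: 5 of 8.

5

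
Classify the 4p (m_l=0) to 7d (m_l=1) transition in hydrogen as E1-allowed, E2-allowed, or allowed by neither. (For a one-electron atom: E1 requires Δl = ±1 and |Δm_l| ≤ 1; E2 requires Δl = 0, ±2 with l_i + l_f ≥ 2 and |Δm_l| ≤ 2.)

Δl = 2 − 1 = +1; l_i + l_f = 3.
Δm_l = +1.
E1 (Δl = ±1, |Δm_l| ≤ 1): satisfied.
E2 (Δl = 0,±2, l_i+l_f ≥ 2, |Δm_l| ≤ 2): not satisfied.

E1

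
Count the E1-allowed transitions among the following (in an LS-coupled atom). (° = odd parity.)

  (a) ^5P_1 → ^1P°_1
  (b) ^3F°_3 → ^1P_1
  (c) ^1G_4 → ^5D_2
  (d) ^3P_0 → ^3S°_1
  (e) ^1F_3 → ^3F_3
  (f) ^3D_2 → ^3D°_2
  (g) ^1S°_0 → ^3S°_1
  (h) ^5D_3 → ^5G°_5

2

(a) forbidden (ΔS fails)
(b) forbidden (ΔS, ΔL, ΔJ fail)
(c) forbidden (parity, ΔS, ΔL, ΔJ fail)
(d) allowed
(e) forbidden (parity, ΔS fail)
(f) allowed
(g) forbidden (parity, ΔS, ΔL fail)
(h) forbidden (ΔL, ΔJ fail)
Total allowed: 2 of 8.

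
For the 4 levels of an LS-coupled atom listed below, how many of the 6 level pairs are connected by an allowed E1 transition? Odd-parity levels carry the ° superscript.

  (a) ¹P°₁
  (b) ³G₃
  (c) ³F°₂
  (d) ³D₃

2

(a)–(b): forbidden (ΔS, ΔL, ΔJ).
(a)–(c): forbidden (parity, ΔS, ΔL).
(a)–(d): forbidden (ΔS, ΔJ).
(b)–(c): allowed.
(b)–(d): forbidden (parity, ΔL).
(c)–(d): allowed.
Allowed pairs: 2 of 6.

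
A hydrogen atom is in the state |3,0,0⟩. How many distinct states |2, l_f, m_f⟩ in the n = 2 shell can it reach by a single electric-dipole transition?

3

E1 requires Δl = ±1, so l_f ∈ {-1, 1}; with 0 ≤ l_f ≤ n_f−1 = 1, the allowed l_f values are {1}.
For l_f = 1: m_f ∈ {m_i−1, m_i, m_i+1} ∩ [−1, 1] = {-1, 0, 1} → 3 states.
Total: 3.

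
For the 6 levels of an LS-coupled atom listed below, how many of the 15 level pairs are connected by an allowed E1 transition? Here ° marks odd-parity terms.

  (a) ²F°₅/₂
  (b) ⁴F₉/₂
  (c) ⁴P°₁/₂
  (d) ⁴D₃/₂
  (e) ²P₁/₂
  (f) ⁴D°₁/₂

2

(a)–(b): forbidden (ΔS, ΔJ).
(a)–(c): forbidden (parity, ΔS, ΔL, ΔJ).
(a)–(d): forbidden (ΔS).
(a)–(e): forbidden (ΔL, ΔJ).
(a)–(f): forbidden (parity, ΔS, ΔJ).
(b)–(c): forbidden (ΔL, ΔJ).
(b)–(d): forbidden (parity, ΔJ).
(b)–(e): forbidden (parity, ΔS, ΔL, ΔJ).
(b)–(f): forbidden (ΔJ).
(c)–(d): allowed.
(c)–(e): forbidden (ΔS).
(c)–(f): forbidden (parity).
(d)–(e): forbidden (parity, ΔS).
(d)–(f): allowed.
(e)–(f): forbidden (ΔS).
Allowed pairs: 2 of 15.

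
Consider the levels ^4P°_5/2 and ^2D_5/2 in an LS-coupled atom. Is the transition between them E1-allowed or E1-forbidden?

Initial level: S=3/2, L=1, J=5/2, parity odd. Final level: S=1/2, L=2, J=5/2, parity even.
Parity must change: odd → even — satisfied.
ΔL = 0, ±1 (not L=0↔0): L: 1 → 2, ΔL = +1 — satisfied.
ΔS = 0: S: 3/2 → 1/2 — violated.
ΔJ = 0, ±1 (not J=0↔0): J: 5/2 → 5/2, ΔJ = +0 — satisfied.
Rule(s) violated: ΔS.

forbidden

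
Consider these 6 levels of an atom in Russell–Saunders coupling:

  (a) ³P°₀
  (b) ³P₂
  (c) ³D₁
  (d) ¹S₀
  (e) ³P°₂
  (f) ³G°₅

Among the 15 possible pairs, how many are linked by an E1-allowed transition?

3

(a)–(b): forbidden (ΔJ).
(a)–(c): allowed.
(a)–(d): forbidden (ΔS, ΔJ).
(a)–(e): forbidden (parity, ΔJ).
(a)–(f): forbidden (parity, ΔL, ΔJ).
(b)–(c): forbidden (parity).
(b)–(d): forbidden (parity, ΔS, ΔJ).
(b)–(e): allowed.
(b)–(f): forbidden (ΔL, ΔJ).
(c)–(d): forbidden (parity, ΔS, ΔL).
(c)–(e): allowed.
(c)–(f): forbidden (ΔL, ΔJ).
(d)–(e): forbidden (ΔS, ΔJ).
(d)–(f): forbidden (ΔS, ΔL, ΔJ).
(e)–(f): forbidden (parity, ΔL, ΔJ).
Allowed pairs: 3 of 15.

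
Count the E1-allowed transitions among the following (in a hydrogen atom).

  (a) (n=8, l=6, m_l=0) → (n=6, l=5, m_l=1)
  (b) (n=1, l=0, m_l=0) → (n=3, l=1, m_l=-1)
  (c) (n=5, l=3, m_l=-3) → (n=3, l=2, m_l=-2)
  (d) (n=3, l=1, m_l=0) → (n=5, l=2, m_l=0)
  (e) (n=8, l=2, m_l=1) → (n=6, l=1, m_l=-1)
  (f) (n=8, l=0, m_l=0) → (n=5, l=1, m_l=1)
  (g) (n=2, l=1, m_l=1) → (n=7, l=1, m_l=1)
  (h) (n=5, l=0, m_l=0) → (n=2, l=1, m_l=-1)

6

(a) allowed
(b) allowed
(c) allowed
(d) allowed
(e) forbidden — Δm_l = -2 (E1 requires Δm_l = 0, ±1)
(f) allowed
(g) forbidden — Δl = +0 (E1 requires Δl = ±1)
(h) allowed
Total allowed: 6 of 8.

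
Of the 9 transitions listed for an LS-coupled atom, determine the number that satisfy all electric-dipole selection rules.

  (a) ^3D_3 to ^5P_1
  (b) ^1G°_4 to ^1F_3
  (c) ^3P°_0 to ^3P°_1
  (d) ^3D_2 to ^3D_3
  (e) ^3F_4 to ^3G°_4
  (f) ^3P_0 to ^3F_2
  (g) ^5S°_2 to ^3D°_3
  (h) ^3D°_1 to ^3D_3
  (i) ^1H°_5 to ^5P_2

(a) forbidden (parity, ΔS, ΔJ fail)
(b) allowed
(c) forbidden (parity fails)
(d) forbidden (parity fails)
(e) allowed
(f) forbidden (parity, ΔL, ΔJ fail)
(g) forbidden (parity, ΔS, ΔL fail)
(h) forbidden (ΔJ fails)
(i) forbidden (ΔS, ΔL, ΔJ fail)
Total allowed: 2 of 9.

2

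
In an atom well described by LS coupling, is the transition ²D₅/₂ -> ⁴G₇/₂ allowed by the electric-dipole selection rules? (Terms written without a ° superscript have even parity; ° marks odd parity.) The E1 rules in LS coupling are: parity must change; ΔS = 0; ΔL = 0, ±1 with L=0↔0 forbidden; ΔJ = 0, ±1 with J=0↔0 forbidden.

Initial level: S=1/2, L=2, J=5/2, parity even. Final level: S=3/2, L=4, J=7/2, parity even.
ΔS = 0: S: 1/2 → 3/2 — ✗.
Parity must change: even → even — ✗.
ΔJ = 0, ±1 (not J=0↔0): J: 5/2 → 7/2, ΔJ = +1 — ✓.
ΔL = 0, ±1 (not L=0↔0): L: 2 → 4, ΔL = +2 — ✗.
Rule(s) violated: parity, ΔS, ΔL.

forbidden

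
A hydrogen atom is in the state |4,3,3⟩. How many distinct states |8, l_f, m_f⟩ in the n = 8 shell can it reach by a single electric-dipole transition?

4

E1 requires Δl = ±1, so l_f ∈ {2, 4}; with 0 ≤ l_f ≤ n_f−1 = 7, the allowed l_f values are {2, 4}.
For l_f = 2: m_f ∈ {m_i−1, m_i, m_i+1} ∩ [−2, 2] = {2} → 1 state.
For l_f = 4: m_f ∈ {m_i−1, m_i, m_i+1} ∩ [−4, 4] = {2, 3, 4} → 3 states.
Total: 4.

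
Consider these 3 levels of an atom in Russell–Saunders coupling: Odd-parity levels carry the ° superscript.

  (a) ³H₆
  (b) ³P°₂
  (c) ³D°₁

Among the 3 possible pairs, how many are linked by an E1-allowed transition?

(a)–(b): forbidden (ΔL, ΔJ).
(a)–(c): forbidden (ΔL, ΔJ).
(b)–(c): forbidden (parity).
Allowed pairs: 0 of 3.

0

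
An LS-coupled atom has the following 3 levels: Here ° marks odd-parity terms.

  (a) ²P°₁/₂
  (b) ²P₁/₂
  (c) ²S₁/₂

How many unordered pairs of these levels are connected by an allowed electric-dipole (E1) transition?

2

(a)–(b): allowed.
(a)–(c): allowed.
(b)–(c): forbidden (parity).
Allowed pairs: 2 of 3.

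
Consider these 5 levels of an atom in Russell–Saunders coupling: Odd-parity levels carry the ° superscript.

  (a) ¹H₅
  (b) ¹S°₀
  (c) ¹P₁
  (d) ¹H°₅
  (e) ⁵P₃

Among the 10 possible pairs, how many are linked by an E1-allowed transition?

2

(a)–(b): forbidden (ΔL, ΔJ).
(a)–(c): forbidden (parity, ΔL, ΔJ).
(a)–(d): allowed.
(a)–(e): forbidden (parity, ΔS, ΔL, ΔJ).
(b)–(c): allowed.
(b)–(d): forbidden (parity, ΔL, ΔJ).
(b)–(e): forbidden (ΔS, ΔJ).
(c)–(d): forbidden (ΔL, ΔJ).
(c)–(e): forbidden (parity, ΔS, ΔJ).
(d)–(e): forbidden (ΔS, ΔL, ΔJ).
Allowed pairs: 2 of 10.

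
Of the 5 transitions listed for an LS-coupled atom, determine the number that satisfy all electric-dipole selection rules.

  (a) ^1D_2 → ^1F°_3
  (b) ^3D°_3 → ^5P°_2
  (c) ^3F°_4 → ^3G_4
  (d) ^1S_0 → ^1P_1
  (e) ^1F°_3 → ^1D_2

3

(a) allowed
(b) forbidden (parity, ΔS fail)
(c) allowed
(d) forbidden (parity fails)
(e) allowed
Total allowed: 3 of 5.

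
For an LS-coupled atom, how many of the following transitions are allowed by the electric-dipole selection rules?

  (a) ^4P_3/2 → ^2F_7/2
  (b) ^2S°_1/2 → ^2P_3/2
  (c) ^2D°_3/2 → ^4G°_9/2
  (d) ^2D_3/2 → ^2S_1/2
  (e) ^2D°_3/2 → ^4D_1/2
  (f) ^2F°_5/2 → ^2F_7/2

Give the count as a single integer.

2

(a) forbidden (parity, ΔS, ΔL, ΔJ fail)
(b) allowed
(c) forbidden (parity, ΔS, ΔL, ΔJ fail)
(d) forbidden (parity, ΔL fail)
(e) forbidden (ΔS fails)
(f) allowed
Total allowed: 2 of 6.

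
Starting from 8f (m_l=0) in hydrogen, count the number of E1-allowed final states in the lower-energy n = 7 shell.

6

E1 requires Δl = ±1, so l_f ∈ {2, 4}; with 0 ≤ l_f ≤ n_f−1 = 6, the allowed l_f values are {2, 4}.
For l_f = 2: m_f ∈ {m_i−1, m_i, m_i+1} ∩ [−2, 2] = {-1, 0, 1} → 3 states.
For l_f = 4: m_f ∈ {m_i−1, m_i, m_i+1} ∩ [−4, 4] = {-1, 0, 1} → 3 states.
Total: 6.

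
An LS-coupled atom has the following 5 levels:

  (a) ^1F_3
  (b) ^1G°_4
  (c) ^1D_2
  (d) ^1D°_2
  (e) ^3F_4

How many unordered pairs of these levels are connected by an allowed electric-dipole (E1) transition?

(a)–(b): allowed.
(a)–(c): forbidden (parity).
(a)–(d): allowed.
(a)–(e): forbidden (parity, ΔS).
(b)–(c): forbidden (ΔL, ΔJ).
(b)–(d): forbidden (parity, ΔL, ΔJ).
(b)–(e): forbidden (ΔS).
(c)–(d): allowed.
(c)–(e): forbidden (parity, ΔS, ΔJ).
(d)–(e): forbidden (ΔS, ΔJ).
Allowed pairs: 3 of 10.

3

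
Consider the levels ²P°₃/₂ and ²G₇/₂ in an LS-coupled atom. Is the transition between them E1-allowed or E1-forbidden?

forbidden

Parity must change: odd → even — ok.
ΔS = 0: S: 1/2 → 1/2 — ok.
ΔL = 0, ±1 (not L=0↔0): L: 1 → 4, ΔL = +3 — fails.
ΔJ = 0, ±1 (not J=0↔0): J: 3/2 → 7/2, ΔJ = +2 — fails.
Rule(s) violated: ΔL, ΔJ.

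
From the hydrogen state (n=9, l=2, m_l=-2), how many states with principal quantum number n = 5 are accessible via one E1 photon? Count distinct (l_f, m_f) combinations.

E1 requires Δl = ±1, so l_f ∈ {1, 3}; with 0 ≤ l_f ≤ n_f−1 = 4, the allowed l_f values are {1, 3}.
For l_f = 1: m_f ∈ {m_i−1, m_i, m_i+1} ∩ [−1, 1] = {-1} → 1 state.
For l_f = 3: m_f ∈ {m_i−1, m_i, m_i+1} ∩ [−3, 3] = {-3, -2, -1} → 3 states.
Total: 4.

4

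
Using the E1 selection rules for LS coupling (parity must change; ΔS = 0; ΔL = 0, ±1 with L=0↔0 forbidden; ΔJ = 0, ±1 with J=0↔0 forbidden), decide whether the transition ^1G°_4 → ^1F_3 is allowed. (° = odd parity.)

allowed

Initial level: S=0, L=4, J=4, parity odd. Final level: S=0, L=3, J=3, parity even.
Parity must change: odd → even — passes.
ΔS = 0: S: 0 → 0 — passes.
ΔL = 0, ±1 (not L=0↔0): L: 4 → 3, ΔL = -1 — passes.
ΔJ = 0, ±1 (not J=0↔0): J: 4 → 3, ΔJ = -1 — passes.
All four E1 rules are satisfied.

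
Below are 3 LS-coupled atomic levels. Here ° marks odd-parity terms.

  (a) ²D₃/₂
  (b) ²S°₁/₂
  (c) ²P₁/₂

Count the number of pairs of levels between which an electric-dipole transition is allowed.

(a)–(b): forbidden (ΔL).
(a)–(c): forbidden (parity).
(b)–(c): allowed.
Allowed pairs: 1 of 3.

1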